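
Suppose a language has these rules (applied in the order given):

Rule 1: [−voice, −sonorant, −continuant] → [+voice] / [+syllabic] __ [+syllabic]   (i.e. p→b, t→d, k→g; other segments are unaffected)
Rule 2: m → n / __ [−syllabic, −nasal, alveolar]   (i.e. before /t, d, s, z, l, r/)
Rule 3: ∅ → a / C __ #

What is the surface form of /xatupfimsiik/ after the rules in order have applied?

Rule 1 (intervocalic voicing): /t/ is a voiceless stop between vowels /a/ and /u/, so it voices to [d]. /xatupfimsiik/ → xadupfimsiik.
Rule 2 (nasal place assimilation): /m/ precedes the alveolar consonant /s/, so it assimilates in place to [n]. /xadupfimsiik/ → xadupfinsiik.
Rule 3 (final a-epenthesis): the form ends in the consonant /k/, so [a] is inserted word-finally. /xadupfinsiik/ → xadupfinsiika.

xadupfinsiika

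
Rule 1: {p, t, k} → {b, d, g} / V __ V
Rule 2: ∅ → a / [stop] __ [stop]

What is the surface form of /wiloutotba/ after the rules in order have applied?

wiloudotaba

Rule 1 (intervocalic voicing): /t/ is a voiceless stop between vowels /u/ and /o/, so it voices to [d]. /wiloutotba/ → wiloudotba.
Rule 2 (stop-cluster a-epenthesis): /t/ and /b/ form a stop–stop cluster, so [a] is inserted between them. /wiloudotba/ → wiloudotaba.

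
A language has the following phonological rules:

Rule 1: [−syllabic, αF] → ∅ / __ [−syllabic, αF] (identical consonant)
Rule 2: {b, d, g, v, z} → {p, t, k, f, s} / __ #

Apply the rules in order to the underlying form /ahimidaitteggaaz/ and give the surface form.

Rule 1 (degemination): /tt/ is a geminate; the first /t/ deletes. /gg/ is a geminate; the first /g/ deletes. /ahimidaitteggaaz/ → ahimidaitegaaz.
Rule 2 (final devoicing): /z/ is a voiced obstruent in word-final position, so it devoices to [s]. /ahimidaitegaaz/ → ahimidaitegaas.

ahimidaitegaas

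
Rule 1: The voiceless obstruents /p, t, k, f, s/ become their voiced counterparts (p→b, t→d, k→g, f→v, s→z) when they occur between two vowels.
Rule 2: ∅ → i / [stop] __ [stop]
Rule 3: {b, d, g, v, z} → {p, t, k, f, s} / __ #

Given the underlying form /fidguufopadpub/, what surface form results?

fidiguuvobadipup

Rule 1 (intervocalic voicing): /f/ is a voiceless obstruent between vowels /u/ and /o/, so it voices to [v]. /p/ is a voiceless obstruent between vowels /o/ and /a/, so it voices to [b]. /fidguufopadpub/ → fidguuvobadpub.
Rule 2 (stop-cluster i-epenthesis): /d/ and /g/ form a stop–stop cluster, so [i] is inserted between them. /d/ and /p/ form a stop–stop cluster, so [i] is inserted between them. /fidguuvobadpub/ → fidiguuvobadipub.
Rule 3 (final devoicing): /b/ is a voiced obstruent in word-final position, so it devoices to [p]. /fidiguuvobadipub/ → fidiguuvobadipup.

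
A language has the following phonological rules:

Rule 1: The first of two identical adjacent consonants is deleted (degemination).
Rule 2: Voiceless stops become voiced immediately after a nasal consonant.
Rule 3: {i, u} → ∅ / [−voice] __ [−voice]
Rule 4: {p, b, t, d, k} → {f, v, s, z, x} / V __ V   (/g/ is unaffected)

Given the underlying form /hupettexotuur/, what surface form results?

hpesexosuur

Rule 1 (degemination): /tt/ is a geminate; the first /t/ deletes. /hupettexotuur/ → hupetexotuur.
Rule 2 (post-nasal voicing): no segment meets the environment; /hupetexotuur/ is unchanged.
Rule 3 (high vowel syncope): /u/ is a high vowel flanked by voiceless consonants /h/ and /p/, so it deletes. /hupetexotuur/ → hpetexotuur.
Rule 4 (intervocalic spirantization): /t/ is a stop between vowels /e/ and /e/, so it spirantizes to the fricative [s]. /t/ is a stop between vowels /o/ and /u/, so it spirantizes to the fricative [s]. /hpetexotuur/ → hpesexosuur.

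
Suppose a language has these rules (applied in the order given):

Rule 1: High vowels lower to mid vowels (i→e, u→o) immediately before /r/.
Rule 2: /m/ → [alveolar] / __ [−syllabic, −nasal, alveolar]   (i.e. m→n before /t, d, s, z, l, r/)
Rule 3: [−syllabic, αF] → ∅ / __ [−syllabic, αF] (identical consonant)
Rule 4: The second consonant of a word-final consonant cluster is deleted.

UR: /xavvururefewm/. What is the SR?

xavororefew

Rule 1 (pre-rhotic lowering): /u/ is a high vowel immediately before /r/, so it lowers to [o]. /u/ is a high vowel immediately before /r/, so it lowers to [o]. /xavvururefewm/ → xavvororefewm.
Rule 2 (nasal place assimilation): no segment meets the environment; /xavvororefewm/ is unchanged.
Rule 3 (degemination): /vv/ is a geminate; the first /v/ deletes. /xavvororefewm/ → xavororefewm.
Rule 4 (final cluster simplification): /m/ is the second consonant of a word-final cluster /wm/, so it deletes. /xavororefewm/ → xavororefew.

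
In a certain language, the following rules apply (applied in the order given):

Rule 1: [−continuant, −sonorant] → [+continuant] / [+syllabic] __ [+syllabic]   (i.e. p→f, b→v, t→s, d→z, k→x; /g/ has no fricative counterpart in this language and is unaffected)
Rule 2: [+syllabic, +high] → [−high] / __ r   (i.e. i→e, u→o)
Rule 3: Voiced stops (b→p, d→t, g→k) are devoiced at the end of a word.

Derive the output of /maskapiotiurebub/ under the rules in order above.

maskafiosiorevup

Rule 1 (intervocalic spirantization): /p/ is a stop between vowels /a/ and /i/, so it spirantizes to the fricative [f]. /t/ is a stop between vowels /o/ and /i/, so it spirantizes to the fricative [s]. /b/ is a stop between vowels /e/ and /u/, so it spirantizes to the fricative [v]. /maskapiotiurebub/ → maskafiosiurevub.
Rule 2 (pre-rhotic lowering): /u/ is a high vowel immediately before /r/, so it lowers to [o]. /maskafiosiurevub/ → maskafiosiorevub.
Rule 3 (final devoicing): /b/ is a voiced stop in word-final position, so it devoices to [p]. /maskafiosiorevub/ → maskafiosiorevup.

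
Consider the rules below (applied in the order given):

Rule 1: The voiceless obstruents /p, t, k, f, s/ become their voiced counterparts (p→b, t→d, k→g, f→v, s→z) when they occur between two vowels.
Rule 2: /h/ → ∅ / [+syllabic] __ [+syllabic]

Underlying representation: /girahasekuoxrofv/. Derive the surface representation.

giraazeguoxrofv

Rule 1 (intervocalic voicing): /s/ is a voiceless obstruent between vowels /a/ and /e/, so it voices to [z]. /k/ is a voiceless obstruent between vowels /e/ and /u/, so it voices to [g]. /girahasekuoxrofv/ → girahazeguoxrofv.
Rule 2 (intervocalic h-deletion): /h/ occurs between vowels /a/ and /a/, so it deletes. /girahazeguoxrofv/ → giraazeguoxrofv.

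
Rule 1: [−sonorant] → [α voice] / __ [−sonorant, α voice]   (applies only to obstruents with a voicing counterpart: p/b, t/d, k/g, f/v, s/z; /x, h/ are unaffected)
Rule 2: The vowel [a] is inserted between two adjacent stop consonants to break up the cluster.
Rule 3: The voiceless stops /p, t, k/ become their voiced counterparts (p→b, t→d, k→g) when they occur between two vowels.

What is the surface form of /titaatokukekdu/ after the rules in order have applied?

Rule 1 (regressive voicing assimilation): /k/ precedes the voiced obstruent /d/, so it voices to [g] by assimilation. /titaatokukekdu/ → titaatokukegdu.
Rule 2 (stop-cluster a-epenthesis): /g/ and /d/ form a stop–stop cluster, so [a] is inserted between them. /titaatokukegdu/ → titaatokukegadu.
Rule 3 (intervocalic voicing): /t/ is a voiceless stop between vowels /i/ and /a/, so it voices to [d]. /t/ is a voiceless stop between vowels /a/ and /o/, so it voices to [d]. /k/ is a voiceless stop between vowels /o/ and /u/, so it voices to [g]. /k/ is a voiceless stop between vowels /u/ and /e/, so it voices to [g]. /titaatokukegadu/ → tidaadogugegadu.

tidaadogugegadu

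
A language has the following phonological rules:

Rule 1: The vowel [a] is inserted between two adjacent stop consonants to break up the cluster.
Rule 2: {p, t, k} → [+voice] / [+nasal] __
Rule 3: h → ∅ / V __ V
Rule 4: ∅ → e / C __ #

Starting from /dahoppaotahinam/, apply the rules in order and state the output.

daopapaotainame

Rule 1 (stop-cluster a-epenthesis): /p/ and /p/ form a stop–stop cluster, so [a] is inserted between them. /dahoppaotahinam/ → dahopapaotahinam.
Rule 2 (post-nasal voicing): no segment meets the environment; /dahopapaotahinam/ is unchanged.
Rule 3 (intervocalic h-deletion): /h/ occurs between vowels /a/ and /o/, so it deletes. /h/ occurs between vowels /a/ and /i/, so it deletes. /dahopapaotahinam/ → daopapaotainam.
Rule 4 (final e-epenthesis): the form ends in the consonant /m/, so [e] is inserted word-finally. /daopapaotainam/ → daopapaotainame.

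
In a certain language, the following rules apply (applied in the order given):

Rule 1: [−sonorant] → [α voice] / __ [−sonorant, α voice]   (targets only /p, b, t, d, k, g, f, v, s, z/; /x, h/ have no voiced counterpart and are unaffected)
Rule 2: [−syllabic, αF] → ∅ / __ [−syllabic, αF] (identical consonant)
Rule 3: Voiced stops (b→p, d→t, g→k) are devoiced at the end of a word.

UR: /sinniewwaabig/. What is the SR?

siniewaabik

Rule 1 (regressive voicing assimilation): no segment meets the environment; /sinniewwaabig/ is unchanged.
Rule 2 (degemination): /nn/ is a geminate; the first /n/ deletes. /ww/ is a geminate; the first /w/ deletes. /sinniewwaabig/ → siniewaabig.
Rule 3 (final devoicing): /g/ is a voiced stop in word-final position, so it devoices to [k]. /siniewaabig/ → siniewaabik.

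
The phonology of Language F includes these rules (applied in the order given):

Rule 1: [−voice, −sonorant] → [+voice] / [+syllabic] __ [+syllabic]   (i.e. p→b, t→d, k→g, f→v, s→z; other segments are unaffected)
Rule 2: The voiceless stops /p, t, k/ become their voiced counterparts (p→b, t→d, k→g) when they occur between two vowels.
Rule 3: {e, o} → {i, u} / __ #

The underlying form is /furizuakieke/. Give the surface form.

furizuagiegi

Rule 1 (intervocalic voicing): /k/ is a voiceless obstruent between vowels /a/ and /i/, so it voices to [g]. /k/ is a voiceless obstruent between vowels /e/ and /e/, so it voices to [g]. /furizuakieke/ → furizuagiege.
Rule 2 (intervocalic voicing): no segment meets the environment; /furizuagiege/ is unchanged.
Rule 3 (final vowel raising): /e/ is a mid vowel in word-final position, so it raises to [i]. /furizuagiege/ → furizuagiegi.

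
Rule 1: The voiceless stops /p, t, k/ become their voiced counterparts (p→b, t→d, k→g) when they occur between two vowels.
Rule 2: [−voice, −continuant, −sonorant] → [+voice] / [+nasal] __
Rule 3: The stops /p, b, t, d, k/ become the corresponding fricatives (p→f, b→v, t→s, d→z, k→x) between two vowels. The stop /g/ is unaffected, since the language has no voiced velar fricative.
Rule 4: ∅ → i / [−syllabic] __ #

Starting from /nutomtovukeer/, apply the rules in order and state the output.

Rule 1 (intervocalic voicing): /t/ is a voiceless stop between vowels /u/ and /o/, so it voices to [d]. /k/ is a voiceless stop between vowels /u/ and /e/, so it voices to [g]. /nutomtovukeer/ → nudomtovugeer.
Rule 2 (post-nasal voicing): /t/ is a voiceless stop immediately after the nasal /m/, so it voices to [d]. /nudomtovugeer/ → nudomdovugeer.
Rule 3 (intervocalic spirantization): /d/ is a stop between vowels /u/ and /o/, so it spirantizes to the fricative [z]. /nudomdovugeer/ → nuzomdovugeer.
Rule 4 (final i-epenthesis): the form ends in the consonant /r/, so [i] is inserted word-finally. /nuzomdovugeer/ → nuzomdovugeeri.

nuzomdovugeeri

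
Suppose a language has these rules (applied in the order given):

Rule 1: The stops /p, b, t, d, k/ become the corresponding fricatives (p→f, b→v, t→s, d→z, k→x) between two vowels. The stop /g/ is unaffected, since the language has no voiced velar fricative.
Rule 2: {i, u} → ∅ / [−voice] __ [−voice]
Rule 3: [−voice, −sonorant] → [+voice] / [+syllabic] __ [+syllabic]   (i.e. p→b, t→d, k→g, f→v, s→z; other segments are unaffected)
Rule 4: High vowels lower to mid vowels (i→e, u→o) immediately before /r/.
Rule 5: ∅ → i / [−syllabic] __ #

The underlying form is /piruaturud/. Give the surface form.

peruazorudi

Rule 1 (intervocalic spirantization): /t/ is a stop between vowels /a/ and /u/, so it spirantizes to the fricative [s]. /piruaturud/ → piruasurud.
Rule 2 (high vowel syncope): no segment meets the environment; /piruasurud/ is unchanged.
Rule 3 (intervocalic voicing): /s/ is a voiceless obstruent between vowels /a/ and /u/, so it voices to [z]. /piruasurud/ → piruazurud.
Rule 4 (pre-rhotic lowering): /i/ is a high vowel immediately before /r/, so it lowers to [e]. /u/ is a high vowel immediately before /r/, so it lowers to [o]. /piruazurud/ → peruazorud.
Rule 5 (final i-epenthesis): the form ends in the consonant /d/, so [i] is inserted word-finally. /peruazorud/ → peruazorudi.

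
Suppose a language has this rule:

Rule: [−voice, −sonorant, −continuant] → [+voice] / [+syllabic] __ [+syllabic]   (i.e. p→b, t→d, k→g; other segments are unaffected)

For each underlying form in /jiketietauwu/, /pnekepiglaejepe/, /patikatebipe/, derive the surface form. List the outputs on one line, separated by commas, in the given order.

jigediedauwu, pnegebiglaejebe, padigadebibe

/jiketietauwu/: /k/ is a voiceless stop between vowels /i/ and /e/, so it voices to [g]. /t/ is a voiceless stop between vowels /e/ and /i/, so it voices to [d]. /t/ is a voiceless stop between vowels /e/ and /a/, so it voices to [d]. → [jigediedauwu].
/pnekepiglaejepe/: /k/ is a voiceless stop between vowels /e/ and /e/, so it voices to [g]. /p/ is a voiceless stop between vowels /e/ and /i/, so it voices to [b]. /p/ is a voiceless stop between vowels /e/ and /e/, so it voices to [b]. → [pnegebiglaejebe].
/patikatebipe/: /t/ is a voiceless stop between vowels /a/ and /i/, so it voices to [d]. /k/ is a voiceless stop between vowels /i/ and /a/, so it voices to [g]. /t/ is a voiceless stop between vowels /a/ and /e/, so it voices to [d]. /p/ is a voiceless stop between vowels /i/ and /e/, so it voices to [b]. → [padigadebibe].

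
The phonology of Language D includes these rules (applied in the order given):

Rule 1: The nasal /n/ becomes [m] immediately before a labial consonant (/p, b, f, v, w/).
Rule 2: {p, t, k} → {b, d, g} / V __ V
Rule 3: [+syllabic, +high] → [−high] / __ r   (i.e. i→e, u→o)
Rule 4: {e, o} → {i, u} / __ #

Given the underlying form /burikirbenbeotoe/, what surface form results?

Rule 1 (nasal place assimilation): /n/ precedes the labial consonant /b/, so it assimilates in place to [m]. /burikirbenbeotoe/ → burikirbembeotoe.
Rule 2 (intervocalic voicing): /k/ is a voiceless stop between vowels /i/ and /i/, so it voices to [g]. /t/ is a voiceless stop between vowels /o/ and /o/, so it voices to [d]. /burikirbembeotoe/ → burigirbembeodoe.
Rule 3 (pre-rhotic lowering): /u/ is a high vowel immediately before /r/, so it lowers to [o]. /i/ is a high vowel immediately before /r/, so it lowers to [e]. /burigirbembeodoe/ → borigerbembeodoe.
Rule 4 (final vowel raising): /e/ is a mid vowel in word-final position, so it raises to [i]. /borigerbembeodoe/ → borigerbembeodoi.

borigerbembeodoi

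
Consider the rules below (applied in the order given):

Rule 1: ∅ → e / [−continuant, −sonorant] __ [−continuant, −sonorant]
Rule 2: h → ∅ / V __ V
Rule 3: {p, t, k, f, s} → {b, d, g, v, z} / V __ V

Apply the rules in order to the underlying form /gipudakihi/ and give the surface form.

Rule 1 (stop-cluster e-epenthesis): no segment meets the environment; /gipudakihi/ is unchanged.
Rule 2 (intervocalic h-deletion): /h/ occurs between vowels /i/ and /i/, so it deletes. /gipudakihi/ → gipudakii.
Rule 3 (intervocalic voicing): /p/ is a voiceless obstruent between vowels /i/ and /u/, so it voices to [b]. /k/ is a voiceless obstruent between vowels /a/ and /i/, so it voices to [g]. /gipudakii/ → gibudagii.

gibudagii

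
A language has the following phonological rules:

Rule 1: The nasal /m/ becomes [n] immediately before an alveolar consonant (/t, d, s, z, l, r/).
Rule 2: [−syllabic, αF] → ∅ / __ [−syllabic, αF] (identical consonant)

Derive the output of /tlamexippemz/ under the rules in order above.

tlamexipenz

Rule 1 (nasal place assimilation): /m/ precedes the alveolar consonant /z/, so it assimilates in place to [n]. /tlamexippemz/ → tlamexippenz.
Rule 2 (degemination): /pp/ is a geminate; the first /p/ deletes. /tlamexippenz/ → tlamexipenz.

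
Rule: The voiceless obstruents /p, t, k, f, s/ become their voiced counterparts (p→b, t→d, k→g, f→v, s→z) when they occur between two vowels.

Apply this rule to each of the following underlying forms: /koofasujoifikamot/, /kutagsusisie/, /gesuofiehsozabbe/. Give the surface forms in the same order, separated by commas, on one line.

/koofasujoifikamot/: /f/ is a voiceless obstruent between vowels /o/ and /a/, so it voices to [v]. /s/ is a voiceless obstruent between vowels /a/ and /u/, so it voices to [z]. /f/ is a voiceless obstruent between vowels /i/ and /i/, so it voices to [v]. /k/ is a voiceless obstruent between vowels /i/ and /a/, so it voices to [g]. → [koovazujoivigamot].
/kutagsusisie/: /t/ is a voiceless obstruent between vowels /u/ and /a/, so it voices to [d]. /s/ is a voiceless obstruent between vowels /u/ and /i/, so it voices to [z]. /s/ is a voiceless obstruent between vowels /i/ and /i/, so it voices to [z]. → [kudagsuzizie].
/gesuofiehsozabbe/: /s/ is a voiceless obstruent between vowels /e/ and /u/, so it voices to [z]. /f/ is a voiceless obstruent between vowels /o/ and /i/, so it voices to [v]. → [gezuoviehsozabbe].

koovazujoivigamot, kudagsuzizie, gezuoviehsozabbe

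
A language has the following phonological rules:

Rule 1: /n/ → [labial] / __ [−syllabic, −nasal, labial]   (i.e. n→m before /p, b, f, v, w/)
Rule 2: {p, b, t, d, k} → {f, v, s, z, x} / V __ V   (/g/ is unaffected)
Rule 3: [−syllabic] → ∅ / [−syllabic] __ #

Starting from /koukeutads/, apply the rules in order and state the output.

Rule 1 (nasal place assimilation): no segment meets the environment; /koukeutads/ is unchanged.
Rule 2 (intervocalic spirantization): /k/ is a stop between vowels /u/ and /e/, so it spirantizes to the fricative [x]. /t/ is a stop between vowels /u/ and /a/, so it spirantizes to the fricative [s]. /koukeutads/ → kouxeusads.
Rule 3 (final cluster simplification): /s/ is the second consonant of a word-final cluster /ds/, so it deletes. /kouxeusads/ → kouxeusad.

kouxeusad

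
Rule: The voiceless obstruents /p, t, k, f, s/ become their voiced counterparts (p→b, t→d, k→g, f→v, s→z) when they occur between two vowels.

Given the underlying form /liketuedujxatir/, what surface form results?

/k/ is a voiceless obstruent between vowels /i/ and /e/, so it voices to [g].
/t/ is a voiceless obstruent between vowels /e/ and /u/, so it voices to [d].
/t/ is a voiceless obstruent between vowels /a/ and /i/, so it voices to [d].
Surface form: [ligeduedujxadir].

ligeduedujxadir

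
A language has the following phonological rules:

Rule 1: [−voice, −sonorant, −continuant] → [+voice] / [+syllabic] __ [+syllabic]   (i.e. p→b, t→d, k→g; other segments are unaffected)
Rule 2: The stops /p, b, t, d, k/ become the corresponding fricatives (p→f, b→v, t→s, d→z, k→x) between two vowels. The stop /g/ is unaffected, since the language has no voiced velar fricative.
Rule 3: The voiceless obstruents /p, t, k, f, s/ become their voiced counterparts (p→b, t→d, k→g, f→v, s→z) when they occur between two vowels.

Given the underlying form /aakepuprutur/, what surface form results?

aagevupruzur

Rule 1 (intervocalic voicing): /k/ is a voiceless stop between vowels /a/ and /e/, so it voices to [g]. /p/ is a voiceless stop between vowels /e/ and /u/, so it voices to [b]. /t/ is a voiceless stop between vowels /u/ and /u/, so it voices to [d]. /aakepuprutur/ → aagebuprudur.
Rule 2 (intervocalic spirantization): /b/ is a stop between vowels /e/ and /u/, so it spirantizes to the fricative [v]. /d/ is a stop between vowels /u/ and /u/, so it spirantizes to the fricative [z]. /aagebuprudur/ → aagevupruzur.
Rule 3 (intervocalic voicing): no segment meets the environment; /aagevupruzur/ is unchanged.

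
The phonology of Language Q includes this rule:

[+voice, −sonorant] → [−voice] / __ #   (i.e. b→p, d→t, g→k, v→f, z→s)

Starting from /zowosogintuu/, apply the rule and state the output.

zowosogintuu

No segment of /zowosogintuu/ meets the structural description of the rule, so the form surfaces unchanged.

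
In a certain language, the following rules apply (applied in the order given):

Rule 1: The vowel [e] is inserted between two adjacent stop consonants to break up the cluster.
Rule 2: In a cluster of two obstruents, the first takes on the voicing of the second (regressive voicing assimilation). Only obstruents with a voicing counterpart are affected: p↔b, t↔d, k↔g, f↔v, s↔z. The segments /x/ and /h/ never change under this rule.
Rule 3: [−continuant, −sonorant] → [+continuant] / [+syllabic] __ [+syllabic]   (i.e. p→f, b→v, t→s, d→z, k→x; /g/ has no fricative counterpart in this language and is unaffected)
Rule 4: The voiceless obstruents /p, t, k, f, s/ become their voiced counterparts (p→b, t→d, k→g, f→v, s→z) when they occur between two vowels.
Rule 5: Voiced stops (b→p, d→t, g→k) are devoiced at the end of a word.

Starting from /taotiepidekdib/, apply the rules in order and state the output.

Rule 1 (stop-cluster e-epenthesis): /k/ and /d/ form a stop–stop cluster, so [e] is inserted between them. /taotiepidekdib/ → taotiepidekedib.
Rule 2 (regressive voicing assimilation): no segment meets the environment; /taotiepidekedib/ is unchanged.
Rule 3 (intervocalic spirantization): /t/ is a stop between vowels /o/ and /i/, so it spirantizes to the fricative [s]. /p/ is a stop between vowels /e/ and /i/, so it spirantizes to the fricative [f]. /d/ is a stop between vowels /i/ and /e/, so it spirantizes to the fricative [z]. /k/ is a stop between vowels /e/ and /e/, so it spirantizes to the fricative [x]. /d/ is a stop between vowels /e/ and /i/, so it spirantizes to the fricative [z]. /taotiepidekedib/ → taosiefizexezib.
Rule 4 (intervocalic voicing): /s/ is a voiceless obstruent between vowels /o/ and /i/, so it voices to [z]. /f/ is a voiceless obstruent between vowels /e/ and /i/, so it voices to [v]. /taosiefizexezib/ → taozievizexezib.
Rule 5 (final devoicing): /b/ is a voiced stop in word-final position, so it devoices to [p]. /taozievizexezib/ → taozievizexezip.

taozievizexezip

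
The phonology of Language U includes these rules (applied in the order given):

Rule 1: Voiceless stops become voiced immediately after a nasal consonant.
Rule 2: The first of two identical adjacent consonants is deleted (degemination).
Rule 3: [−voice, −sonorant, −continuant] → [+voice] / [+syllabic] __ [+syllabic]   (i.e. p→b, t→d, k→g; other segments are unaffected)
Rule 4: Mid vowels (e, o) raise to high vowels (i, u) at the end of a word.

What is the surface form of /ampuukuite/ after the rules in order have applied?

ambuuguidi

Rule 1 (post-nasal voicing): /p/ is a voiceless stop immediately after the nasal /m/, so it voices to [b]. /ampuukuite/ → ambuukuite.
Rule 2 (degemination): no segment meets the environment; /ambuukuite/ is unchanged.
Rule 3 (intervocalic voicing): /k/ is a voiceless stop between vowels /u/ and /u/, so it voices to [g]. /t/ is a voiceless stop between vowels /i/ and /e/, so it voices to [d]. /ambuukuite/ → ambuuguide.
Rule 4 (final vowel raising): /e/ is a mid vowel in word-final position, so it raises to [i]. /ambuuguide/ → ambuuguidi.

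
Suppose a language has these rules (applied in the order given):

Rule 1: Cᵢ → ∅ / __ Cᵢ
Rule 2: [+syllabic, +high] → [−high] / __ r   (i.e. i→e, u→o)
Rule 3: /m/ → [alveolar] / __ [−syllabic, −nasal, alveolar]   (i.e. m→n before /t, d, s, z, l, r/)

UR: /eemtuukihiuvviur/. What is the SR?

Rule 1 (degemination): /vv/ is a geminate; the first /v/ deletes. /eemtuukihiuvviur/ → eemtuukihiuviur.
Rule 2 (pre-rhotic lowering): /u/ is a high vowel immediately before /r/, so it lowers to [o]. /eemtuukihiuviur/ → eemtuukihiuvior.
Rule 3 (nasal place assimilation): /m/ precedes the alveolar consonant /t/, so it assimilates in place to [n]. /eemtuukihiuvior/ → eentuukihiuvior.

eentuukihiuvior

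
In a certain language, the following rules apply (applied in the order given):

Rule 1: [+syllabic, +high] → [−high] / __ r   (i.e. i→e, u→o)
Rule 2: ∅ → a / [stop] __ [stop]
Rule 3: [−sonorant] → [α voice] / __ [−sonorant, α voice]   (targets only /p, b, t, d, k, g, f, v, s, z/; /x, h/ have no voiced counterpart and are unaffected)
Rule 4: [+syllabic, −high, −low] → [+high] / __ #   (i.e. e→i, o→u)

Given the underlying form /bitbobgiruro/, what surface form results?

bitabobageroru

Rule 1 (pre-rhotic lowering): /i/ is a high vowel immediately before /r/, so it lowers to [e]. /u/ is a high vowel immediately before /r/, so it lowers to [o]. /bitbobgiruro/ → bitbobgeroro.
Rule 2 (stop-cluster a-epenthesis): /t/ and /b/ form a stop–stop cluster, so [a] is inserted between them. /b/ and /g/ form a stop–stop cluster, so [a] is inserted between them. /bitbobgeroro/ → bitabobageroro.
Rule 3 (regressive voicing assimilation): no segment meets the environment; /bitabobageroro/ is unchanged.
Rule 4 (final vowel raising): /o/ is a mid vowel in word-final position, so it raises to [u]. /bitabobageroro/ → bitabobageroru.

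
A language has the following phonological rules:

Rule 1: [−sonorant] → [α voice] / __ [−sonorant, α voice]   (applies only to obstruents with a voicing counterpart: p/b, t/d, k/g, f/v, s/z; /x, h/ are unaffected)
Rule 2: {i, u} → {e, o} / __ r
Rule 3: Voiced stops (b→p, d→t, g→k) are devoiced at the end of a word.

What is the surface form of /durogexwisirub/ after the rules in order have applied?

dorogexwiserup

Rule 1 (regressive voicing assimilation): no segment meets the environment; /durogexwisirub/ is unchanged.
Rule 2 (pre-rhotic lowering): /u/ is a high vowel immediately before /r/, so it lowers to [o]. /i/ is a high vowel immediately before /r/, so it lowers to [e]. /durogexwisirub/ → dorogexwiserub.
Rule 3 (final devoicing): /b/ is a voiced stop in word-final position, so it devoices to [p]. /dorogexwiserub/ → dorogexwiserup.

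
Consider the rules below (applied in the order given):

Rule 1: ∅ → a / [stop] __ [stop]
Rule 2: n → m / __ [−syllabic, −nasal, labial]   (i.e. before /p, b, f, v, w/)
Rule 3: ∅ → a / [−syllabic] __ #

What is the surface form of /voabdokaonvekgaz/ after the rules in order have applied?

voabadokaomvekagaza

Rule 1 (stop-cluster a-epenthesis): /b/ and /d/ form a stop–stop cluster, so [a] is inserted between them. /k/ and /g/ form a stop–stop cluster, so [a] is inserted between them. /voabdokaonvekgaz/ → voabadokaonvekagaz.
Rule 2 (nasal place assimilation): /n/ precedes the labial consonant /v/, so it assimilates in place to [m]. /voabadokaonvekagaz/ → voabadokaomvekagaz.
Rule 3 (final a-epenthesis): the form ends in the consonant /z/, so [a] is inserted word-finally. /voabadokaomvekagaz/ → voabadokaomvekagaza.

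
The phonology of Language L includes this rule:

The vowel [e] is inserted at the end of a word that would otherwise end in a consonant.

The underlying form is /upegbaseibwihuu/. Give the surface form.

upegbaseibwihuu

No segment of /upegbaseibwihuu/ meets the structural description of the rule, so the form surfaces unchanged.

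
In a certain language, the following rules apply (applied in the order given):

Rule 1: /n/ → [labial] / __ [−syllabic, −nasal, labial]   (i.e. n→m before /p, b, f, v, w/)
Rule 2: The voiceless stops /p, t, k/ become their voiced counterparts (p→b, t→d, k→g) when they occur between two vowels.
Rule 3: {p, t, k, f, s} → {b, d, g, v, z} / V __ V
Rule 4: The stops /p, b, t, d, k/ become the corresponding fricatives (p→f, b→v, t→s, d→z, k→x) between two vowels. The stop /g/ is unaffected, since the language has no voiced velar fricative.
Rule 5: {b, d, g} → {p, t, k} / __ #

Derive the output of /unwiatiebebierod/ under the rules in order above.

umwiazievevierot

Rule 1 (nasal place assimilation): /n/ precedes the labial consonant /w/, so it assimilates in place to [m]. /unwiatiebebierod/ → umwiatiebebierod.
Rule 2 (intervocalic voicing): /t/ is a voiceless stop between vowels /a/ and /i/, so it voices to [d]. /umwiatiebebierod/ → umwiadiebebierod.
Rule 3 (intervocalic voicing): no segment meets the environment; /umwiadiebebierod/ is unchanged.
Rule 4 (intervocalic spirantization): /d/ is a stop between vowels /a/ and /i/, so it spirantizes to the fricative [z]. /b/ is a stop between vowels /e/ and /e/, so it spirantizes to the fricative [v]. /b/ is a stop between vowels /e/ and /i/, so it spirantizes to the fricative [v]. /umwiadiebebierod/ → umwiazievevierod.
Rule 5 (final devoicing): /d/ is a voiced stop in word-final position, so it devoices to [t]. /umwiazievevierod/ → umwiazievevierot.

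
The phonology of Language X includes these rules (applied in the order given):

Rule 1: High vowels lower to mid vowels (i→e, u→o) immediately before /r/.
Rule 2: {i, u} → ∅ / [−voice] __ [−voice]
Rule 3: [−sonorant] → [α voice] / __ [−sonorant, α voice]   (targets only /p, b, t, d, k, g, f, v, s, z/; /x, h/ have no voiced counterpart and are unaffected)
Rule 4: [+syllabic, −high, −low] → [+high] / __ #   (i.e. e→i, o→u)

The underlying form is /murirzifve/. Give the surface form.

morerzivvi

Rule 1 (pre-rhotic lowering): /u/ is a high vowel immediately before /r/, so it lowers to [o]. /i/ is a high vowel immediately before /r/, so it lowers to [e]. /murirzifve/ → morerzifve.
Rule 2 (high vowel syncope): no segment meets the environment; /morerzifve/ is unchanged.
Rule 3 (regressive voicing assimilation): /f/ precedes the voiced obstruent /v/, so it voices to [v] by assimilation. /morerzifve/ → morerzivve.
Rule 4 (final vowel raising): /e/ is a mid vowel in word-final position, so it raises to [i]. /morerzivve/ → morerzivvi.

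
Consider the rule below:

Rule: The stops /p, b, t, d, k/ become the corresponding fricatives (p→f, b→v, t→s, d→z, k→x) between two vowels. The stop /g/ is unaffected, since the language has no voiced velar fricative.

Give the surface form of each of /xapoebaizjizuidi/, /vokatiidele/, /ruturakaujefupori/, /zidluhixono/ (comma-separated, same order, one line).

xafoevaizjizuizi, voxasiizele, rusuraxaujefufori, zidluhixono

/xapoebaizjizuidi/: /p/ is a stop between vowels /a/ and /o/, so it spirantizes to the fricative [f]. /b/ is a stop between vowels /e/ and /a/, so it spirantizes to the fricative [v]. /d/ is a stop between vowels /i/ and /i/, so it spirantizes to the fricative [z]. → [xafoevaizjizuizi].
/vokatiidele/: /k/ is a stop between vowels /o/ and /a/, so it spirantizes to the fricative [x]. /t/ is a stop between vowels /a/ and /i/, so it spirantizes to the fricative [s]. /d/ is a stop between vowels /i/ and /e/, so it spirantizes to the fricative [z]. → [voxasiizele].
/ruturakaujefupori/: /t/ is a stop between vowels /u/ and /u/, so it spirantizes to the fricative [s]. /k/ is a stop between vowels /a/ and /a/, so it spirantizes to the fricative [x]. /p/ is a stop between vowels /u/ and /o/, so it spirantizes to the fricative [f]. → [rusuraxaujefufori].
/zidluhixono/: the rule's environment is not met; surfaces unchanged as [zidluhixono].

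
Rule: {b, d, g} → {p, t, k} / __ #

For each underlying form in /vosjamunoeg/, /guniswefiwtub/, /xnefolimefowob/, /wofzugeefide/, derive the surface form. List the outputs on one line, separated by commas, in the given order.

/vosjamunoeg/: /g/ is a voiced stop in word-final position, so it devoices to [k]. → [vosjamunoek].
/guniswefiwtub/: /b/ is a voiced stop in word-final position, so it devoices to [p]. → [guniswefiwtup].
/xnefolimefowob/: /b/ is a voiced stop in word-final position, so it devoices to [p]. → [xnefolimefowop].
/wofzugeefide/: the rule's environment is not met; surfaces unchanged as [wofzugeefide].

vosjamunoek, guniswefiwtup, xnefolimefowop, wofzugeefide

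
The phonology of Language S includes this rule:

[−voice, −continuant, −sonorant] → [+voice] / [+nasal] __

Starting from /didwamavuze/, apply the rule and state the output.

didwamavuze

No segment of /didwamavuze/ meets the structural description of the rule, so the form surfaces unchanged.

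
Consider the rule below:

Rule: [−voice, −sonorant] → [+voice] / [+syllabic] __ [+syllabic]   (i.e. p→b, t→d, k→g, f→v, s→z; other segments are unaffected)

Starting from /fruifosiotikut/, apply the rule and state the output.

Scanning /fruifosiotikut/: /f/ at position 1 is not in the conditioning environment; /f/ is a voiceless obstruent between vowels /i/ and /o/, so it voices to [v]; /s/ is a voiceless obstruent between vowels /o/ and /i/, so it voices to [z]; /t/ is a voiceless obstruent between vowels /o/ and /i/, so it voices to [d]; /k/ is a voiceless obstruent between vowels /i/ and /u/, so it voices to [g]; /t/ at position 14 is not in the conditioning environment.
Result: [fruivoziodigut].

fruivoziodigut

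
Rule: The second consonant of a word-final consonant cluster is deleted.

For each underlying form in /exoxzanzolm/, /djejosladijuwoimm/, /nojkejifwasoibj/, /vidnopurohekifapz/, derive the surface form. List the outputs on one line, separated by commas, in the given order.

/exoxzanzolm/: /m/ is the second consonant of a word-final cluster /lm/, so it deletes. → [exoxzanzol].
/djejosladijuwoimm/: /m/ is the second consonant of a word-final cluster /mm/, so it deletes. → [djejosladijuwoim].
/nojkejifwasoibj/: /j/ is the second consonant of a word-final cluster /bj/, so it deletes. → [nojkejifwasoib].
/vidnopurohekifapz/: /z/ is the second consonant of a word-final cluster /pz/, so it deletes. → [vidnopurohekifap].

exoxzanzol, djejosladijuwoim, nojkejifwasoib, vidnopurohekifap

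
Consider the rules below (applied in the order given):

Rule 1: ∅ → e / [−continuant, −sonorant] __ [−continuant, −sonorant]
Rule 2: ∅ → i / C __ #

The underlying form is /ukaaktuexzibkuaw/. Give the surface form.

ukaaketuexzibekuawi

Rule 1 (stop-cluster e-epenthesis): /k/ and /t/ form a stop–stop cluster, so [e] is inserted between them. /b/ and /k/ form a stop–stop cluster, so [e] is inserted between them. /ukaaktuexzibkuaw/ → ukaaketuexzibekuaw.
Rule 2 (final i-epenthesis): the form ends in the consonant /w/, so [i] is inserted word-finally. /ukaaketuexzibekuaw/ → ukaaketuexzibekuawi.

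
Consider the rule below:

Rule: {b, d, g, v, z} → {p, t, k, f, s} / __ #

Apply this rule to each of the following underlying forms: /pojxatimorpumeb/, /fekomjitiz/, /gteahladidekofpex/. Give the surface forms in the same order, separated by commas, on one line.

pojxatimorpumep, fekomjitis, gteahladidekofpex

/pojxatimorpumeb/: /b/ is a voiced obstruent in word-final position, so it devoices to [p]. → [pojxatimorpumep].
/fekomjitiz/: /z/ is a voiced obstruent in word-final position, so it devoices to [s]. → [fekomjitis].
/gteahladidekofpex/: the rule's environment is not met; surfaces unchanged as [gteahladidekofpex].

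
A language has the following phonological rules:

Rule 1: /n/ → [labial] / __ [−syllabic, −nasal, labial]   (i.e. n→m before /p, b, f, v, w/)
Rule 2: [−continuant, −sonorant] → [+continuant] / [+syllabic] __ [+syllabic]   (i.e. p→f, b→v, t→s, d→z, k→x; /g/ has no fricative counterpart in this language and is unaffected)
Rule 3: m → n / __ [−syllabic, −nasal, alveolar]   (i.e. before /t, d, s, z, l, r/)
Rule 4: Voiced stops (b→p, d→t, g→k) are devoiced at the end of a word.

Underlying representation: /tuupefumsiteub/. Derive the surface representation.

tuufefunsiseup

Rule 1 (nasal place assimilation): no segment meets the environment; /tuupefumsiteub/ is unchanged.
Rule 2 (intervocalic spirantization): /p/ is a stop between vowels /u/ and /e/, so it spirantizes to the fricative [f]. /t/ is a stop between vowels /i/ and /e/, so it spirantizes to the fricative [s]. /tuupefumsiteub/ → tuufefumsiseub.
Rule 3 (nasal place assimilation): /m/ precedes the alveolar consonant /s/, so it assimilates in place to [n]. /tuufefumsiseub/ → tuufefunsiseub.
Rule 4 (final devoicing): /b/ is a voiced stop in word-final position, so it devoices to [p]. /tuufefunsiseub/ → tuufefunsiseup.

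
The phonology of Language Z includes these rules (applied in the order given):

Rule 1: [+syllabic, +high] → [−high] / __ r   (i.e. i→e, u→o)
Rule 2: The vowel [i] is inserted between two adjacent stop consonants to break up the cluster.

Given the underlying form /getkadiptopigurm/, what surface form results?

getikadipitopigorm

Rule 1 (pre-rhotic lowering): /u/ is a high vowel immediately before /r/, so it lowers to [o]. /getkadiptopigurm/ → getkadiptopigorm.
Rule 2 (stop-cluster i-epenthesis): /t/ and /k/ form a stop–stop cluster, so [i] is inserted between them. /p/ and /t/ form a stop–stop cluster, so [i] is inserted between them. /getkadiptopigorm/ → getikadipitopigorm.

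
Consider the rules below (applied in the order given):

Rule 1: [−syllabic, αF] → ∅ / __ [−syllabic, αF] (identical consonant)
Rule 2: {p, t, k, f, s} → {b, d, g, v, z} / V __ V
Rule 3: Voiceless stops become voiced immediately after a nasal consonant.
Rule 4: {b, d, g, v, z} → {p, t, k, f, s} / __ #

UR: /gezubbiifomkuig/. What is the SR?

gezubiivomguik

Rule 1 (degemination): /bb/ is a geminate; the first /b/ deletes. /gezubbiifomkuig/ → gezubiifomkuig.
Rule 2 (intervocalic voicing): /f/ is a voiceless obstruent between vowels /i/ and /o/, so it voices to [v]. /gezubiifomkuig/ → gezubiivomkuig.
Rule 3 (post-nasal voicing): /k/ is a voiceless stop immediately after the nasal /m/, so it voices to [g]. /gezubiivomkuig/ → gezubiivomguig.
Rule 4 (final devoicing): /g/ is a voiced obstruent in word-final position, so it devoices to [k]. /gezubiivomguig/ → gezubiivomguik.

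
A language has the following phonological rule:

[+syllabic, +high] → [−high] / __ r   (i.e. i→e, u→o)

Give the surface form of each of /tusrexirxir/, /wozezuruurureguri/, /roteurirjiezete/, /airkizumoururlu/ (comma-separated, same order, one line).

tusrexerxer, wozezoruororegori, roteorerjiezete, aerkizumoororlu

/tusrexirxir/: /i/ is a high vowel immediately before /r/, so it lowers to [e]. /i/ is a high vowel immediately before /r/, so it lowers to [e]. → [tusrexerxer].
/wozezuruurureguri/: /u/ is a high vowel immediately before /r/, so it lowers to [o]. /u/ is a high vowel immediately before /r/, so it lowers to [o]. /u/ is a high vowel immediately before /r/, so it lowers to [o]. /u/ is a high vowel immediately before /r/, so it lowers to [o]. → [wozezoruororegori].
/roteurirjiezete/: /u/ is a high vowel immediately before /r/, so it lowers to [o]. /i/ is a high vowel immediately before /r/, so it lowers to [e]. → [roteorerjiezete].
/airkizumoururlu/: /i/ is a high vowel immediately before /r/, so it lowers to [e]. /u/ is a high vowel immediately before /r/, so it lowers to [o]. /u/ is a high vowel immediately before /r/, so it lowers to [o]. → [aerkizumoororlu].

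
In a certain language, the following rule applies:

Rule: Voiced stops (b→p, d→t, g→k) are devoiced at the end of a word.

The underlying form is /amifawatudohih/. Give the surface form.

amifawatudohih

No segment of /amifawatudohih/ meets the structural description of the rule, so the form surfaces unchanged.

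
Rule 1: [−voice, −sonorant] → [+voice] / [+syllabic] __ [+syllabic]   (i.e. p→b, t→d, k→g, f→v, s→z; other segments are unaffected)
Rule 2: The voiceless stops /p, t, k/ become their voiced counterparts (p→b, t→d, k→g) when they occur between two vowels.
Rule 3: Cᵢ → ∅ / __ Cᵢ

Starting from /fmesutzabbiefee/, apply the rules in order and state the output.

fmezutzabievee

Rule 1 (intervocalic voicing): /s/ is a voiceless obstruent between vowels /e/ and /u/, so it voices to [z]. /f/ is a voiceless obstruent between vowels /e/ and /e/, so it voices to [v]. /fmesutzabbiefee/ → fmezutzabbievee.
Rule 2 (intervocalic voicing): no segment meets the environment; /fmezutzabbievee/ is unchanged.
Rule 3 (degemination): /bb/ is a geminate; the first /b/ deletes. /fmezutzabbievee/ → fmezutzabievee.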